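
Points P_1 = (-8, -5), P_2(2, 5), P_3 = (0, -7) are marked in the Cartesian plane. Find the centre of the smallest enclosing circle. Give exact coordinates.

(-2.6, -0.4)

Side lengths²: P_1P_2² = 200, P_1P_3² = 68, P_2P_3² = 148.
Since P_1P_2² = 200 < 148 + 68 = 216, the triangle is acute, so the smallest enclosing circle is the circumcircle.
Circumcentre = (-2.6, -0.4), r² = 50.32.
Centre = (-2.6, -0.4).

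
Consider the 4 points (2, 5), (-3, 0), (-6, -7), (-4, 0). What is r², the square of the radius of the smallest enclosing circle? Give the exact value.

52

The minimum enclosing circle of a finite set is fixed by two of the points (as a diameter) or three (as a circumcircle).
The farthest pair is (2, 5)–(-6, -7) with squared distance 208. The circle on this segment as diameter has centre (-2, -1) and r² = 208/4 = 52.
Check (-3, 0): distance² to centre = 2 ≤ 52, so it lies inside.
All remaining points lie in this disk, and no smaller disk contains both endpoints, so this is the minimum enclosing circle.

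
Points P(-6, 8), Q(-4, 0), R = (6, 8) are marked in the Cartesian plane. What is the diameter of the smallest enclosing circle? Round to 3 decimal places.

Side lengths²: PQ² = 68, PR² = 144, QR² = 164.
Since QR² = 164 < 144 + 68 = 212, the triangle is acute, so the smallest enclosing circle is the circumcircle.
Circumcentre = (0, 5.25), r² = 43.5625.
Diameter = 2r = 2√(43.5625) ≈ 13.200.

13.200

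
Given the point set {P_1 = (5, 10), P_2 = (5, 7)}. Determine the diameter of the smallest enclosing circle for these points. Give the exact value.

The smallest circle enclosing two points has them as diameter endpoints.
Centre = midpoint = (5, 8.5); r² = |P_1P_2|²/4 = 9/4 = 2.25.
Diameter = 2r = 2√(2.25) = 3.

3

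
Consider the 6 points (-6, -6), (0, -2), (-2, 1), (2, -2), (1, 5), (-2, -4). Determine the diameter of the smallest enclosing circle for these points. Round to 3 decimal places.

13.038

The minimum enclosing circle of a finite set is fixed by two of the points (as a diameter) or three (as a circumcircle).
The farthest pair is (-6, -6)–(1, 5) with squared distance 170. The circle on this segment as diameter has centre (-2.5, -0.5) and r² = 170/4 = 42.5.
Check (0, -2): distance² to centre = 8.5 ≤ 42.5, so it lies inside.
All remaining points lie in this disk, and no smaller disk contains both endpoints, so this is the minimum enclosing circle.
Diameter = 2r = 2√(42.5) ≈ 13.038.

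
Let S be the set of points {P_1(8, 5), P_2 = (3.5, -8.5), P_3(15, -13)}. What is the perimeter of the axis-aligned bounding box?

Width = max x − min x = 15 − 3.5 = 11.5.
Height = max y − min y = 5 − (-13) = 18.
Perimeter = 2(11.5 + 18) = 59.

59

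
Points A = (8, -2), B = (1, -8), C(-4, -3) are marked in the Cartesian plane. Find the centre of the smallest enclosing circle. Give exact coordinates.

(2, -2.5)

Side lengths²: AB² = 85, AC² = 145, BC² = 50.
Since AC² = 145 ≥ 85 + 50 = 135, the angle opposite AC is not acute, so the smallest enclosing circle has AC as diameter.
Centre = midpoint of AC = (2, -2.5), r² = 145/4 = 36.25.
Centre = (2, -2.5).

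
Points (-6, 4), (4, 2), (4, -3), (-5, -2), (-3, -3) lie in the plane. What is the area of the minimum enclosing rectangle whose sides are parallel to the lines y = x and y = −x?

In coordinates u = x + y, v = x − y the rectangle is axis-aligned; the map (x,y)→(u,v) scales areas by 2.
u-values: -2, 6, 1, -7, -6; range = 6 − (-7) = 13.
v-values: -10, 2, 7, -3, 0; range = 7 − (-10) = 17.
Area = (13 × 17) / 2 = 110.5.

110.5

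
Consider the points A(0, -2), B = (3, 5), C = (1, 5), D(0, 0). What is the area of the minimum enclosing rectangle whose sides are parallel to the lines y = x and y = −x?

30

In coordinates u = x + y, v = x − y the rectangle is axis-aligned; the map (x,y)→(u,v) scales areas by 2.
u-values: -2, 8, 6, 0; range = 8 − (-2) = 10.
v-values: 2, -2, -4, 0; range = 2 − (-4) = 6.
Area = (10 × 6) / 2 = 30.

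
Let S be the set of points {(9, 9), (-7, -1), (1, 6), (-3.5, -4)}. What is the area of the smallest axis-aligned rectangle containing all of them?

208

x ranges over [-7, 9], width 16.
y ranges over [-4, 9], height 13.
Area = 16 × 13 = 208.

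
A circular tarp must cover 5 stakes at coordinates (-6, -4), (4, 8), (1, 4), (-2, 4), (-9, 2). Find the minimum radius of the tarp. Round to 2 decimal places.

7.81

The minimum enclosing circle of a finite set is fixed by two of the points (as a diameter) or three (as a circumcircle).
The minimum enclosing circle is determined by three boundary points: (-6, -4), (4, 8), (-9, 2).
Their circumcentre is (-1.1875, 2.15625) with r² = 61.0595703125.
The farthest remaining point (1, 4) is at distance² 8.1845703125 ≤ 61.0595703125.
r = √(61.0595703125) ≈ 7.81.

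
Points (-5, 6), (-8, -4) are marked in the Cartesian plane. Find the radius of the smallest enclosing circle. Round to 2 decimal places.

The smallest circle enclosing two points has them as diameter endpoints.
Centre = midpoint = (-6.5, 1); r² = |(-5, 6)−(-8, -4)|²/4 = 109/4 = 27.25.
r = √(27.25) ≈ 5.22.

5.22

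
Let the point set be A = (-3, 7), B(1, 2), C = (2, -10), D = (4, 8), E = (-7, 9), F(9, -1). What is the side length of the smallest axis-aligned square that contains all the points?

19

The bounding box has width 16 and height 19.
An axis-aligned square enclosing the set must have side ≥ max(width, height).
So the minimum side is max(16, 19) = 19.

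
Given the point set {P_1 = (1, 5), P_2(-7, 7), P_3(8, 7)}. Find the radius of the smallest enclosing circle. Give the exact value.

7.5

Side lengths²: P_1P_2² = 68, P_1P_3² = 53, P_2P_3² = 225.
Since P_2P_3² = 225 ≥ 68 + 53 = 121, the angle opposite P_2P_3 is not acute, so the smallest enclosing circle has P_2P_3 as diameter.
Centre = midpoint of P_2P_3 = (0.5, 7), r² = 225/4 = 56.25.
r = √(56.25) = 7.5.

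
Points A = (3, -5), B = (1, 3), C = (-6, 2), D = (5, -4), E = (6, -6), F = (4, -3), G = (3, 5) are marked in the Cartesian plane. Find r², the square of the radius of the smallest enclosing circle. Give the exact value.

A smallest enclosing disk is always determined by at most three of the input points on its boundary.
The minimum enclosing circle is determined by three boundary points: C, E, G.
Their circumcentre is (2/9, -5/3) with r² = 4225/81.
The farthest remaining point D is at distance² 2290/81 ≤ 4225/81.

4225/81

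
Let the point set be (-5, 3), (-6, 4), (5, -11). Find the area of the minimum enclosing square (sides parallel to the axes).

225

The bounding box has width 11 and height 15.
An axis-aligned square enclosing the set must have side ≥ max(width, height).
So the minimum side is max(11, 15) = 15.
Area = 15² = 225.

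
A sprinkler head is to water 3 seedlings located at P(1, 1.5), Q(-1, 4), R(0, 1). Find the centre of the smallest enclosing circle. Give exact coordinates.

Side lengths²: PQ² = 10.25, PR² = 1.25, QR² = 10.
Since PQ² = 10.25 < 10 + 1.25 = 11.25, the triangle is acute, so the smallest enclosing circle is the circumcircle.
Circumcentre = (-5/28, 73/28), r² = 1025/392.
Centre = (-5/28, 73/28).

(-5/28, 73/28)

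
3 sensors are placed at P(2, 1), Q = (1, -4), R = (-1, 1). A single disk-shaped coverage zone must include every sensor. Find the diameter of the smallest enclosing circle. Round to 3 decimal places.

5.492

Side lengths²: PQ² = 26, PR² = 9, QR² = 29.
Since QR² = 29 < 26 + 9 = 35, the triangle is acute, so the smallest enclosing circle is the circumcircle.
Circumcentre = (0.5, -1.3), r² = 7.54.
Diameter = 2r = 2√(7.54) ≈ 5.492.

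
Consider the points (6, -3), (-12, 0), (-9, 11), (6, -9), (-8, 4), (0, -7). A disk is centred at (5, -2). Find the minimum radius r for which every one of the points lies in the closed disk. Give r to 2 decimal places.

The required radius is the distance from (5, -2) to the farthest point.
Squared distances: 2, 293, 365, 50, 205, 50.
Maximum is 365, attained at (-9, 11).
r = √365 ≈ 19.10.

19.10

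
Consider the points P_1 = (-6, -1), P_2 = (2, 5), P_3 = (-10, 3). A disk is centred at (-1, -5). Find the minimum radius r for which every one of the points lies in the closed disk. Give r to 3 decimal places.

12.042

The required radius is the distance from (-1, -5) to the farthest point.
Squared distances: 41, 109, 145.
Maximum is 145, attained at P_3.
r = √145 ≈ 12.042.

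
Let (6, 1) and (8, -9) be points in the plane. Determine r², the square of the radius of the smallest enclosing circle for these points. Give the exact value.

The smallest circle enclosing two points has them as diameter endpoints.
Centre = midpoint = (7, -4); r² = |(6, 1)−(8, -9)|²/4 = 104/4 = 26.

26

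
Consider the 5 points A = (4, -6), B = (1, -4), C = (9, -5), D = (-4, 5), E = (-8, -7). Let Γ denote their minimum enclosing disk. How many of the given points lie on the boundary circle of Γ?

3

The minimum enclosing circle is determined by three boundary points: C, D, E.
Their circumcentre is (15/98, -299/98) with r² = 394085/4802.
The farthest remaining point A is at distance² 112825/4802 ≤ 394085/4802.
The points at distance exactly r from the centre are C, D, E — 3 points.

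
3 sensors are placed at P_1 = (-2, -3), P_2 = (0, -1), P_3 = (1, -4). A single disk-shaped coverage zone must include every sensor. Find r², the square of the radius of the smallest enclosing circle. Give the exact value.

Side lengths²: P_1P_2² = 8, P_1P_3² = 10, P_2P_3² = 10.
Since P_2P_3² = 10 < 10 + 8 = 18, the triangle is acute, so the smallest enclosing circle is the circumcircle.
Circumcentre = (-0.25, -2.75), r² = 3.125.

3.125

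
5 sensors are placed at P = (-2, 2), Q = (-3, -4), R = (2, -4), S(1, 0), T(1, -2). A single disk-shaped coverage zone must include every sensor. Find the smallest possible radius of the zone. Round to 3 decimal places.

3.655

A smallest enclosing disk is always determined by at most three of the input points on its boundary.
The minimum enclosing circle is determined by three boundary points: P, Q, R.
Their circumcentre is (-0.5, -4/3) with r² = 481/36.
The farthest remaining point S is at distance² 145/36 ≤ 481/36.
r = √(481/36) ≈ 3.655.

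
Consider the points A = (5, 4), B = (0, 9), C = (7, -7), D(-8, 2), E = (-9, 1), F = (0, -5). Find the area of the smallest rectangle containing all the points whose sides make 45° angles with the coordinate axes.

204

In coordinates u = x + y, v = x − y the rectangle is axis-aligned; the map (x,y)→(u,v) scales areas by 2.
u-values: 9, 9, 0, -6, -8, -5; range = 9 − (-8) = 17.
v-values: 1, -9, 14, -10, -10, 5; range = 14 − (-10) = 24.
Area = (17 × 24) / 2 = 204.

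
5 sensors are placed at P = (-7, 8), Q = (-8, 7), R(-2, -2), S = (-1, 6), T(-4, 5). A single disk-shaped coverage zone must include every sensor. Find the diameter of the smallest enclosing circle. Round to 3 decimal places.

The farthest pair is P–R with squared distance 125. The circle on this segment as diameter has centre (-4.5, 3) and r² = 125/4 = 31.25.
Check Q: distance² to centre = 28.25 ≤ 31.25, so it lies inside.
All remaining points lie in this disk, and no smaller disk contains both endpoints, so this is the minimum enclosing circle.
Diameter = 2r = 2√(31.25) ≈ 11.180.

11.180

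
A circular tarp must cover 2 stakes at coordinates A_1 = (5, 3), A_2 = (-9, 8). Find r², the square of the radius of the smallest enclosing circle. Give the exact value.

The smallest circle enclosing two points has them as diameter endpoints.
Centre = midpoint = (-2, 5.5); r² = |A_1A_2|²/4 = 221/4 = 55.25.

55.25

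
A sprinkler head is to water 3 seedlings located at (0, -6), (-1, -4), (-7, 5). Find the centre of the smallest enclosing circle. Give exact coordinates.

Call the three points A, B, C in the order given.
Side lengths²: AB² = 5, AC² = 170, BC² = 117.
Since AC² = 170 ≥ 117 + 5 = 122, the angle opposite AC is not acute, so the smallest enclosing circle has AC as diameter.
Centre = midpoint of AC = (-3.5, -0.5), r² = 170/4 = 42.5.
Centre = (-3.5, -0.5).

(-3.5, -0.5)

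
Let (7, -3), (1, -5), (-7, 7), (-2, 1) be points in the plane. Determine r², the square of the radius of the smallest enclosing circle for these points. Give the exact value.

A smallest enclosing disk is always determined by at most three of the input points on its boundary.
The farthest pair is (7, -3)–(-7, 7) with squared distance 296. The circle on this segment as diameter has centre (0, 2) and r² = 296/4 = 74.
Check (1, -5): distance² to centre = 50 ≤ 74, so it lies inside.
All remaining points lie in this disk, and no smaller disk contains both endpoints, so this is the minimum enclosing circle.

74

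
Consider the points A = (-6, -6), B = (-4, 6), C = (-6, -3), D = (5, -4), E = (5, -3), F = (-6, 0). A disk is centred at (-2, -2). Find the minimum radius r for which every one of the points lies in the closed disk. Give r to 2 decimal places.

The required radius is the distance from (-2, -2) to the farthest point.
Squared distances: 32, 68, 17, 53, 50, 20.
Maximum is 68, attained at B.
r = √68 ≈ 8.25.

8.25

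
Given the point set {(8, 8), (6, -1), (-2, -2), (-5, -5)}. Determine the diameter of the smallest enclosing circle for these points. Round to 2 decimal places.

18.38

By Welzl's lemma the MEC is supported by two points (diametrically opposite) or three points (on a circumcircle).
The farthest pair is (8, 8)–(-5, -5) with squared distance 338. The circle on this segment as diameter has centre (1.5, 1.5) and r² = 338/4 = 84.5.
Check (6, -1): distance² to centre = 26.5 ≤ 84.5, so it lies inside.
All remaining points lie in this disk, and no smaller disk contains both endpoints, so this is the minimum enclosing circle.
Diameter = 2r = 2√(84.5) ≈ 18.38.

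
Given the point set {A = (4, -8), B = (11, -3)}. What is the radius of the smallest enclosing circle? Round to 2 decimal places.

4.30

The smallest circle enclosing two points has them as diameter endpoints.
Centre = midpoint = (7.5, -5.5); r² = |AB|²/4 = 74/4 = 18.5.
r = √(18.5) ≈ 4.30.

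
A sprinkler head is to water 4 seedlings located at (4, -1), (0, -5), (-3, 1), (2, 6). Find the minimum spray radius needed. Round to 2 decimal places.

The farthest pair is (0, -5)–(2, 6) with squared distance 125. The circle on this segment as diameter has centre (1, 0.5) and r² = 125/4 = 31.25.
Check (4, -1): distance² to centre = 11.25 ≤ 31.25, so it lies inside.
All remaining points lie in this disk, and no smaller disk contains both endpoints, so this is the minimum enclosing circle.
r = √(31.25) ≈ 5.59.

5.59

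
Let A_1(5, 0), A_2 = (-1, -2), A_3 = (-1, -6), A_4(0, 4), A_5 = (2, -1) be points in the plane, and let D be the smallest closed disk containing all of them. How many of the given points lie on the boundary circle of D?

3

A smallest enclosing disk is always determined by at most three of the input points on its boundary.
The minimum enclosing circle is determined by three boundary points: A_1, A_3, A_4.
Their circumcentre is (1/18, -19/18) with r² = 4141/162.
The farthest remaining point A_5 is at distance² 613/162 ≤ 4141/162.
The points at distance exactly r from the centre are A_1, A_3, A_4 — 3 points.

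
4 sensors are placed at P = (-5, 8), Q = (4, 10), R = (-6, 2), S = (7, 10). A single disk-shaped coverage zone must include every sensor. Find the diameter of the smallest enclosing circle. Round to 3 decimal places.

15.264

The farthest pair is R–S with squared distance 233. The circle on this segment as diameter has centre (0.5, 6) and r² = 233/4 = 58.25.
Check P: distance² to centre = 34.25 ≤ 58.25, so it lies inside.
All remaining points lie in this disk, and no smaller disk contains both endpoints, so this is the minimum enclosing circle.
Diameter = 2r = 2√(58.25) ≈ 15.264.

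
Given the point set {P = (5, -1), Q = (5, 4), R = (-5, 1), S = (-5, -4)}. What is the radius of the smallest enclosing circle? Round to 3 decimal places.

The farthest pair is Q–S with squared distance 164. The circle on this segment as diameter has centre (0, 0) and r² = 164/4 = 41.
Check P: distance² to centre = 26 ≤ 41, so it lies inside.
All remaining points lie in this disk, and no smaller disk contains both endpoints, so this is the minimum enclosing circle.
r = √41 ≈ 6.403.

6.403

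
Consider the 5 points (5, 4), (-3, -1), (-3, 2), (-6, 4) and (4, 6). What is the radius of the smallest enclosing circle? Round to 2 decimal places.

The minimum enclosing circle of a finite set is fixed by two of the points (as a diameter) or three (as a circumcircle).
The minimum enclosing circle is determined by three boundary points: (5, 4), (-3, -1), (-6, 4).
Their circumcentre is (-0.5, 3.9) with r² = 30.26.
The farthest remaining point (4, 6) is at distance² 24.66 ≤ 30.26.
r = √(30.26) ≈ 5.50.

5.50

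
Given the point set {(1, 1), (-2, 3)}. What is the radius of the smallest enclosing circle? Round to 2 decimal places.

1.80

The smallest circle enclosing two points has them as diameter endpoints.
Centre = midpoint = (-0.5, 2); r² = |(1, 1)−(-2, 3)|²/4 = 13/4 = 3.25.
r = √(3.25) ≈ 1.80.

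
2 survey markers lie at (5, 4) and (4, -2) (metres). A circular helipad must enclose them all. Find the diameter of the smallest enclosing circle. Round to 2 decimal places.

The smallest circle enclosing two points has them as diameter endpoints.
Centre = midpoint = (4.5, 1); r² = |(5, 4)−(4, -2)|²/4 = 37/4 = 9.25.
Diameter = 2r = 2√(9.25) ≈ 6.08.

6.08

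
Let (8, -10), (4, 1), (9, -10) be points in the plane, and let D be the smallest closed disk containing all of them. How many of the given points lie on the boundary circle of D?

2

Call the three points A, B, C in the order given.
Side lengths²: AB² = 137, AC² = 1, BC² = 146.
Since BC² = 146 ≥ 137 + 1 = 138, the angle opposite BC is not acute, so the smallest enclosing circle has BC as diameter.
Centre = midpoint of BC = (6.5, -4.5), r² = 146/4 = 36.5.
The points at distance exactly r from the centre are (4, 1), (9, -10) — 2 points.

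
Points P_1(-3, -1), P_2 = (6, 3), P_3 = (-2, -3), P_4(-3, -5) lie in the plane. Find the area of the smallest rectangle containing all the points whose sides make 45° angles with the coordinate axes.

42.5

In coordinates u = x + y, v = x − y the rectangle is axis-aligned; the map (x,y)→(u,v) scales areas by 2.
u-values: -4, 9, -5, -8; range = 9 − (-8) = 17.
v-values: -2, 3, 1, 2; range = 3 − (-2) = 5.
Area = (17 × 5) / 2 = 42.5.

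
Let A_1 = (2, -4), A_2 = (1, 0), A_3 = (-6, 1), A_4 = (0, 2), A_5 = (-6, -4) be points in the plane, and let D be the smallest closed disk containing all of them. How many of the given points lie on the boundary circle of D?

The farthest pair is A_1–A_3 with squared distance 89. The circle on this segment as diameter has centre (-2, -1.5) and r² = 89/4 = 22.25.
Check A_2: distance² to centre = 11.25 ≤ 22.25, so it lies inside.
All remaining points lie in this disk, and no smaller disk contains both endpoints, so this is the minimum enclosing circle.
The points at distance exactly r from the centre are A_1, A_3, A_5 — 3 points.

3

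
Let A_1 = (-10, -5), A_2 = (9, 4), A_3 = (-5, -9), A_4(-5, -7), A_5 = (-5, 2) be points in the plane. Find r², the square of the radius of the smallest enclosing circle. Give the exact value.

The minimum enclosing circle of a finite set is fixed by two of the points (as a diameter) or three (as a circumcircle).
The farthest pair is A_1–A_2 with squared distance 442. The circle on this segment as diameter has centre (-0.5, -0.5) and r² = 442/4 = 110.5.
Check A_3: distance² to centre = 92.5 ≤ 110.5, so it lies inside.
All remaining points lie in this disk, and no smaller disk contains both endpoints, so this is the minimum enclosing circle.

110.5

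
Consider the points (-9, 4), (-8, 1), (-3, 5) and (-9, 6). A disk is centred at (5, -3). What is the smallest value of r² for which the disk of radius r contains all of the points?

277

The required radius is the distance from (5, -3) to the farthest point.
Squared distances: 245, 185, 128, 277.
Maximum is 277, attained at (-9, 6).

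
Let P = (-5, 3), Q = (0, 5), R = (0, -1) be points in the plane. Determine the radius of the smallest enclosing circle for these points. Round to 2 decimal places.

3.45

Side lengths²: PQ² = 29, PR² = 41, QR² = 36.
Since PR² = 41 < 36 + 29 = 65, the triangle is acute, so the smallest enclosing circle is the circumcircle.
Circumcentre = (-1.7, 2), r² = 11.89.
r = √(11.89) ≈ 3.45.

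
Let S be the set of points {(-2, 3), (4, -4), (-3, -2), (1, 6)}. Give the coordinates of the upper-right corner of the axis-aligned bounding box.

x-range [-3, 4], y-range [-4, 6].
The upper-right corner is (4, 6).

(4, 6)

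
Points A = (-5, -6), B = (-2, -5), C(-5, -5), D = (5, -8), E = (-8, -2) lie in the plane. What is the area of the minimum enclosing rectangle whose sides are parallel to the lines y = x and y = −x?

76

In coordinates u = x + y, v = x − y the rectangle is axis-aligned; the map (x,y)→(u,v) scales areas by 2.
u-values: -11, -7, -10, -3, -10; range = -3 − (-11) = 8.
v-values: 1, 3, 0, 13, -6; range = 13 − (-6) = 19.
Area = (8 × 19) / 2 = 76.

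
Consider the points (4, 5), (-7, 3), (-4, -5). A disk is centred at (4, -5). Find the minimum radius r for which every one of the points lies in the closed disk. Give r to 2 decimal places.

13.60

The required radius is the distance from (4, -5) to the farthest point.
Squared distances: 100, 185, 64.
Maximum is 185, attained at (-7, 3).
r = √185 ≈ 13.60.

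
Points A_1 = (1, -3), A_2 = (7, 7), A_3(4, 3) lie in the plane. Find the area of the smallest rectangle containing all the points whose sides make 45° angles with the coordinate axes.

In coordinates u = x + y, v = x − y the rectangle is axis-aligned; the map (x,y)→(u,v) scales areas by 2.
u-values: -2, 14, 7; range = 14 − (-2) = 16.
v-values: 4, 0, 1; range = 4 − 0 = 4.
Area = (16 × 4) / 2 = 32.

32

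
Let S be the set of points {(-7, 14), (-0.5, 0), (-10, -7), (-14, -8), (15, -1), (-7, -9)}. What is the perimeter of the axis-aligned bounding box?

Width = max x − min x = 15 − (-14) = 29.
Height = max y − min y = 14 − (-9) = 23.
Perimeter = 2(29 + 23) = 104.

104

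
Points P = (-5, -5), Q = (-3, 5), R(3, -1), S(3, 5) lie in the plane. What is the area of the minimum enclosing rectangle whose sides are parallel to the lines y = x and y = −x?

In coordinates u = x + y, v = x − y the rectangle is axis-aligned; the map (x,y)→(u,v) scales areas by 2.
u-values: -10, 2, 2, 8; range = 8 − (-10) = 18.
v-values: 0, -8, 4, -2; range = 4 − (-8) = 12.
Area = (18 × 12) / 2 = 108.

108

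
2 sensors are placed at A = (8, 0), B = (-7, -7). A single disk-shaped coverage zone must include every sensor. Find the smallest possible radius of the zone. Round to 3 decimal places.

8.276

The smallest circle enclosing two points has them as diameter endpoints.
Centre = midpoint = (0.5, -3.5); r² = |AB|²/4 = 274/4 = 68.5.
r = √(68.5) ≈ 8.276.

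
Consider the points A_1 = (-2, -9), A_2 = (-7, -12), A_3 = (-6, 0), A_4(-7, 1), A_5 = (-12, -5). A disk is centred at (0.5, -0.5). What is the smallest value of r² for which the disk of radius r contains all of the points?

188.5

The required radius is the distance from (0.5, -0.5) to the farthest point.
Squared distances: 78.5, 188.5, 42.5, 58.5, 176.5.
Maximum is 188.5, attained at A_2.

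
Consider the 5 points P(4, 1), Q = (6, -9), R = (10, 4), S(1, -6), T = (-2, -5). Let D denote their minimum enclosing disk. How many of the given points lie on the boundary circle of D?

3

A smallest enclosing disk is always determined by at most three of the input points on its boundary.
The minimum enclosing circle is determined by three boundary points: Q, R, T.
Their circumcentre is (4.75, -1.5) with r² = 57.8125.
The farthest remaining point S is at distance² 34.3125 ≤ 57.8125.
The points at distance exactly r from the centre are Q, R, T — 3 points.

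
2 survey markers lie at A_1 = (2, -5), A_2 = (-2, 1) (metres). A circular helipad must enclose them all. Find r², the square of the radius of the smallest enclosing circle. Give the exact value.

The smallest circle enclosing two points has them as diameter endpoints.
Centre = midpoint = (0, -2); r² = |A_1A_2|²/4 = 52/4 = 13.

13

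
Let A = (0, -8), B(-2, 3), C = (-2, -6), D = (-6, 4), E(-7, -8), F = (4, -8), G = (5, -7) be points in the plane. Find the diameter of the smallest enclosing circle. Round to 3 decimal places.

15.774

The minimum enclosing circle is determined by three boundary points: D, E, G.
Their circumcentre is (-37/26, -63/26) with r² = 21025/338.
The farthest remaining point F is at distance² 20453/338 ≤ 21025/338.
Diameter = 2r = 2√(21025/338) ≈ 15.774.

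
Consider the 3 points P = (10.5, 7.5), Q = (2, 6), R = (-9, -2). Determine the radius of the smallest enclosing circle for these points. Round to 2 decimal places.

10.85

Side lengths²: PQ² = 74.5, PR² = 470.5, QR² = 185.
Since PR² = 470.5 ≥ 185 + 74.5 = 259.5, the angle opposite PR is not acute, so the smallest enclosing circle has PR as diameter.
Centre = midpoint of PR = (0.75, 2.75), r² = 470.5/4 = 117.625.
r = √(117.625) ≈ 10.85.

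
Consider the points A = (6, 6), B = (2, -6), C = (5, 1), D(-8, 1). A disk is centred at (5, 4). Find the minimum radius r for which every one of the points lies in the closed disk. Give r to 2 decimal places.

The required radius is the distance from (5, 4) to the farthest point.
Squared distances: 5, 109, 9, 178.
Maximum is 178, attained at D.
r = √178 ≈ 13.34.

13.34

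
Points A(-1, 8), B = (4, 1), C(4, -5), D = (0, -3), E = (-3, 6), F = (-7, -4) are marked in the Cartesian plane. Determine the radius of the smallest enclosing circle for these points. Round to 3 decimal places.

The minimum enclosing circle of a finite set is fixed by two of the points (as a diameter) or three (as a circumcircle).
The minimum enclosing circle is determined by three boundary points: A, C, F.
Their circumcentre is (-24/23, 12/23) with r² = 29585/529.
The farthest remaining point E is at distance² 17901/529 ≤ 29585/529.
r = √(29585/529) ≈ 7.478.

7.478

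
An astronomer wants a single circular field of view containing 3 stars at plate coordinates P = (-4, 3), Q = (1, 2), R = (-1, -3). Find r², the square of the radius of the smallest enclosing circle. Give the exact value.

1885/162

Side lengths²: PQ² = 26, PR² = 45, QR² = 29.
Since PR² = 45 < 29 + 26 = 55, the triangle is acute, so the smallest enclosing circle is the circumcircle.
Circumcentre = (-35/18, 5/18), r² = 1885/162.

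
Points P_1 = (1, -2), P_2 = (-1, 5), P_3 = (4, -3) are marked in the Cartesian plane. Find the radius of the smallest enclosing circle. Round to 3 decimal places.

4.717

Side lengths²: P_1P_2² = 53, P_1P_3² = 10, P_2P_3² = 89.
Since P_2P_3² = 89 ≥ 53 + 10 = 63, the angle opposite P_2P_3 is not acute, so the smallest enclosing circle has P_2P_3 as diameter.
Centre = midpoint of P_2P_3 = (1.5, 1), r² = 89/4 = 22.25.
r = √(22.25) ≈ 4.717.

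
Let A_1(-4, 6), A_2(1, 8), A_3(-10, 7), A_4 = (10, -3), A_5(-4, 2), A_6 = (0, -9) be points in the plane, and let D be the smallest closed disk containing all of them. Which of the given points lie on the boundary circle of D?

The farthest pair is A_3–A_4 with squared distance 500. The circle on this segment as diameter has centre (0, 2) and r² = 500/4 = 125.
Check A_1: distance² to centre = 32 ≤ 125, so it lies inside.
All remaining points lie in this disk, and no smaller disk contains both endpoints, so this is the minimum enclosing circle.
The points at distance exactly r from the centre are A_3, A_4 — 2 points.

A_3, A_4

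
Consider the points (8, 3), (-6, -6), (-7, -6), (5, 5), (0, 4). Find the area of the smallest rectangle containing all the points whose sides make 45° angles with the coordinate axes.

108

In coordinates u = x + y, v = x − y the rectangle is axis-aligned; the map (x,y)→(u,v) scales areas by 2.
u-values: 11, -12, -13, 10, 4; range = 11 − (-13) = 24.
v-values: 5, 0, -1, 0, -4; range = 5 − (-4) = 9.
Area = (24 × 9) / 2 = 108.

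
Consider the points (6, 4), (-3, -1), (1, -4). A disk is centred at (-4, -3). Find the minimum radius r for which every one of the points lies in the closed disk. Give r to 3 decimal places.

The required radius is the distance from (-4, -3) to the farthest point.
Squared distances: 149, 5, 26.
Maximum is 149, attained at (6, 4).
r = √149 ≈ 12.207.

12.207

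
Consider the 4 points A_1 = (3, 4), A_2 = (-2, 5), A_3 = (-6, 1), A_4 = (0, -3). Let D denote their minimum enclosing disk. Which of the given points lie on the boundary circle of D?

A_1, A_3, A_4

By Welzl's lemma the MEC is supported by two points (diametrically opposite) or three points (on a circumcircle).
The minimum enclosing circle is determined by three boundary points: A_1, A_3, A_4.
Their circumcentre is (-11/9, 5/3) with r² = 1885/81.
The farthest remaining point A_2 is at distance² 949/81 ≤ 1885/81.
The points at distance exactly r from the centre are A_1, A_3, A_4 — 3 points.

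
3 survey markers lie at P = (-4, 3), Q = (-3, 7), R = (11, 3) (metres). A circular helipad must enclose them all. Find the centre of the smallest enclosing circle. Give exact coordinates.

Side lengths²: PQ² = 17, PR² = 225, QR² = 212.
Since PR² = 225 < 212 + 17 = 229, the triangle is acute, so the smallest enclosing circle is the circumcircle.
Circumcentre = (3.5, 3.25), r² = 56.3125.
Centre = (3.5, 3.25).

(3.5, 3.25)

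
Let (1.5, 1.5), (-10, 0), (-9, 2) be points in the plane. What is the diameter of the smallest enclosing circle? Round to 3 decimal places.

11.597

Call the three points A, B, C in the order given.
Side lengths²: AB² = 134.5, AC² = 110.5, BC² = 5.
Since AB² = 134.5 ≥ 110.5 + 5 = 115.5, the angle opposite AB is not acute, so the smallest enclosing circle has AB as diameter.
Centre = midpoint of AB = (-4.25, 0.75), r² = 134.5/4 = 33.625.
Diameter = 2r = 2√(33.625) ≈ 11.597.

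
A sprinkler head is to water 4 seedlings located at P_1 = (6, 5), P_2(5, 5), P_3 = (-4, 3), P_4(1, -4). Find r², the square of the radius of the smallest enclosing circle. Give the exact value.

By Welzl's lemma the MEC is supported by two points (diametrically opposite) or three points (on a circumcircle).
The minimum enclosing circle is determined by three boundary points: P_1, P_3, P_4.
Their circumcentre is (1.475, 1.625) with r² = 31.86625.
The farthest remaining point P_2 is at distance² 23.81625 ≤ 31.86625.

31.86625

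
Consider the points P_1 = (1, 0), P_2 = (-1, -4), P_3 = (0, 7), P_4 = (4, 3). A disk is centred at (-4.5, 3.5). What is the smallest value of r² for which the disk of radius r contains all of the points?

72.5

The required radius is the distance from (-4.5, 3.5) to the farthest point.
Squared distances: 42.5, 68.5, 32.5, 72.5.
Maximum is 72.5, attained at P_4.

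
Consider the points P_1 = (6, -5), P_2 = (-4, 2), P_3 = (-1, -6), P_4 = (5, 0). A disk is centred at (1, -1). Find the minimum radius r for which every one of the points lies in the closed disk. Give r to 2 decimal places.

6.40

The required radius is the distance from (1, -1) to the farthest point.
Squared distances: 41, 34, 29, 17.
Maximum is 41, attained at P_1.
r = √41 ≈ 6.40.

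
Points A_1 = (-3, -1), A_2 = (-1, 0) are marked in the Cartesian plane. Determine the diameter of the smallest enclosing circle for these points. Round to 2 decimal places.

The smallest circle enclosing two points has them as diameter endpoints.
Centre = midpoint = (-2, -0.5); r² = |A_1A_2|²/4 = 5/4 = 1.25.
Diameter = 2r = 2√(1.25) ≈ 2.24.

2.24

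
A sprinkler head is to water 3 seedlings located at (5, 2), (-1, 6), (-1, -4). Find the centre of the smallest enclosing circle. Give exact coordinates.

(0, 1)

Call the three points A, B, C in the order given.
Side lengths²: AB² = 52, AC² = 72, BC² = 100.
Since BC² = 100 < 72 + 52 = 124, the triangle is acute, so the smallest enclosing circle is the circumcircle.
Circumcentre = (0, 1), r² = 26.
Centre = (0, 1).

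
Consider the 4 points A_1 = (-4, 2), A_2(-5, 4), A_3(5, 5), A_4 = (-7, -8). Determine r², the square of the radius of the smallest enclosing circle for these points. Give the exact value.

78.25

The minimum enclosing circle of a finite set is fixed by two of the points (as a diameter) or three (as a circumcircle).
The farthest pair is A_3–A_4 with squared distance 313. The circle on this segment as diameter has centre (-1, -1.5) and r² = 313/4 = 78.25.
Check A_1: distance² to centre = 21.25 ≤ 78.25, so it lies inside.
All remaining points lie in this disk, and no smaller disk contains both endpoints, so this is the minimum enclosing circle.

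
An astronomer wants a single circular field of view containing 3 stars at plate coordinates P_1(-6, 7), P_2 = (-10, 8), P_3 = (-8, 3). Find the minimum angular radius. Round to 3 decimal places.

Side lengths²: P_1P_2² = 17, P_1P_3² = 20, P_2P_3² = 29.
Since P_2P_3² = 29 < 20 + 17 = 37, the triangle is acute, so the smallest enclosing circle is the circumcircle.
Circumcentre = (-76/9, 103/18), r² = 2465/324.
r = √(2465/324) ≈ 2.758.

2.758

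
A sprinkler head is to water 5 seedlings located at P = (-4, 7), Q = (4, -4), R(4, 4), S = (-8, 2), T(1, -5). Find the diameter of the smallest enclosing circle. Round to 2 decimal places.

13.91

The minimum enclosing circle of a finite set is fixed by two of the points (as a diameter) or three (as a circumcircle).
The minimum enclosing circle is determined by three boundary points: P, Q, S.
Their circumcentre is (-33/28, 9/14) with r² = 37925/784.
The farthest remaining point R is at distance² 29861/784 ≤ 37925/784.
Diameter = 2r = 2√(37925/784) ≈ 13.91.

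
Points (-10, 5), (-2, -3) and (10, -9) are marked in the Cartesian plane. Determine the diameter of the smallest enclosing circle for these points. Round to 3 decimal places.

24.413

Call the three points A, B, C in the order given.
Side lengths²: AB² = 128, AC² = 596, BC² = 180.
Since AC² = 596 ≥ 180 + 128 = 308, the angle opposite AC is not acute, so the smallest enclosing circle has AC as diameter.
Centre = midpoint of AC = (0, -2), r² = 596/4 = 149.
Diameter = 2r = 2√149 ≈ 24.413.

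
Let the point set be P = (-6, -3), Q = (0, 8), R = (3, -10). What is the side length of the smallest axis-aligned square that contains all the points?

18

The bounding box has width 9 and height 18.
An axis-aligned square enclosing the set must have side ≥ max(width, height).
So the minimum side is max(9, 18) = 18.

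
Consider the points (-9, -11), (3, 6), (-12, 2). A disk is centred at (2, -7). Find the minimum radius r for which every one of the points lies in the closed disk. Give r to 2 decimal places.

The required radius is the distance from (2, -7) to the farthest point.
Squared distances: 137, 170, 277.
Maximum is 277, attained at (-12, 2).
r = √277 ≈ 16.64.

16.64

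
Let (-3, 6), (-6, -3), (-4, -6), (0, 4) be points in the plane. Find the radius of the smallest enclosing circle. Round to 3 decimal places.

By Welzl's lemma the MEC is supported by two points (diametrically opposite) or three points (on a circumcircle).
The farthest pair is (-3, 6)–(-4, -6) with squared distance 145. The circle on this segment as diameter has centre (-3.5, 0) and r² = 145/4 = 36.25.
Check (-6, -3): distance² to centre = 15.25 ≤ 36.25, so it lies inside.
All remaining points lie in this disk, and no smaller disk contains both endpoints, so this is the minimum enclosing circle.
r = √(36.25) ≈ 6.021.

6.021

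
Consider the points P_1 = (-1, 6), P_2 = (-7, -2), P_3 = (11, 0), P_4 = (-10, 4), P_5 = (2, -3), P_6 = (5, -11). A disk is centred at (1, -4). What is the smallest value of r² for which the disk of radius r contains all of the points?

185

The required radius is the distance from (1, -4) to the farthest point.
Squared distances: 104, 68, 116, 185, 2, 65.
Maximum is 185, attained at P_4.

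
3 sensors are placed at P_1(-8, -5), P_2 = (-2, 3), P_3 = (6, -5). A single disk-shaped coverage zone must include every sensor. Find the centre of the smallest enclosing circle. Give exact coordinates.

Side lengths²: P_1P_2² = 100, P_1P_3² = 196, P_2P_3² = 128.
Since P_1P_3² = 196 < 128 + 100 = 228, the triangle is acute, so the smallest enclosing circle is the circumcircle.
Circumcentre = (-1, -4), r² = 50.
Centre = (-1, -4).

(-1, -4)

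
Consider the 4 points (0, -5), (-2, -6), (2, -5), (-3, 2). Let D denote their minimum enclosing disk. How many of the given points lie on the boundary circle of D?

3

By Welzl's lemma the MEC is supported by two points (diametrically opposite) or three points (on a circumcircle).
The minimum enclosing circle is determined by three boundary points: (-2, -6), (2, -5), (-3, 2).
Their circumcentre is (-61/66, -119/66) with r² = 40885/2178.
The farthest remaining point (0, -5) is at distance² 24121/2178 ≤ 40885/2178.
The points at distance exactly r from the centre are (-2, -6), (2, -5), (-3, 2) — 3 points.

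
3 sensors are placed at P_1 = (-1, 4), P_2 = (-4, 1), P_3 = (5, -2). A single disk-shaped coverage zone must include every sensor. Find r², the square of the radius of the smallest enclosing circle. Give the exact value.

Side lengths²: P_1P_2² = 18, P_1P_3² = 72, P_2P_3² = 90.
Since P_2P_3² = 90 ≥ 72 + 18 = 90, the angle opposite P_2P_3 is not acute, so the smallest enclosing circle has P_2P_3 as diameter.
Centre = midpoint of P_2P_3 = (0.5, -0.5), r² = 90/4 = 22.5.

22.5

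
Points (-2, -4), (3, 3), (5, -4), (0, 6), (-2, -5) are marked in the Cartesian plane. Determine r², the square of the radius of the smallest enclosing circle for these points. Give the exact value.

625/18

A smallest enclosing disk is always determined by at most three of the input points on its boundary.
The minimum enclosing circle is determined by three boundary points: (5, -4), (0, 6), (-2, -5).
Their circumcentre is (5/6, 1/6) with r² = 625/18.
The farthest remaining point (-2, -4) is at distance² 457/18 ≤ 625/18.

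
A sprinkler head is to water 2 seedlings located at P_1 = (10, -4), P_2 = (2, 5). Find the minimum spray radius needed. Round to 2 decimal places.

The smallest circle enclosing two points has them as diameter endpoints.
Centre = midpoint = (6, 0.5); r² = |P_1P_2|²/4 = 145/4 = 36.25.
r = √(36.25) ≈ 6.02.

6.02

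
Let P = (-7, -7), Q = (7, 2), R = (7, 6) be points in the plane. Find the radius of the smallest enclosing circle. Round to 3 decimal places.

9.552

Side lengths²: PQ² = 277, PR² = 365, QR² = 16.
Since PR² = 365 ≥ 277 + 16 = 293, the angle opposite PR is not acute, so the smallest enclosing circle has PR as diameter.
Centre = midpoint of PR = (0, -0.5), r² = 365/4 = 91.25.
r = √(91.25) ≈ 9.552.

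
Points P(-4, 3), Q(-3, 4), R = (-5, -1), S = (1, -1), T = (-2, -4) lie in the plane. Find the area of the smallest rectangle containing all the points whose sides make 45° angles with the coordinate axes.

In coordinates u = x + y, v = x − y the rectangle is axis-aligned; the map (x,y)→(u,v) scales areas by 2.
u-values: -1, 1, -6, 0, -6; range = 1 − (-6) = 7.
v-values: -7, -7, -4, 2, 2; range = 2 − (-7) = 9.
Area = (7 × 9) / 2 = 31.5.

31.5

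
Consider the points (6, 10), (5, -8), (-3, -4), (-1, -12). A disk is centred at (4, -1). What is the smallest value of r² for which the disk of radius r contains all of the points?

146

The required radius is the distance from (4, -1) to the farthest point.
Squared distances: 125, 50, 58, 146.
Maximum is 146, attained at (-1, -12).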